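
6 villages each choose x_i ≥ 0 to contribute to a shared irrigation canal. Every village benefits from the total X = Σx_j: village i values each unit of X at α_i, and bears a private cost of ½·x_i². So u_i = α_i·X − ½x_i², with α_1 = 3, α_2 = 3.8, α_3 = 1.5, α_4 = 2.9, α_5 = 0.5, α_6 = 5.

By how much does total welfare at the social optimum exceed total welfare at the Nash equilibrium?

587.455

Village i's FOC: ∂u_i/∂x_i = α_i − x_i = 0, so x_i* = α_i.
NE contributions = (3, 3.8, 1.5, 2.9, 0.5, 5); X = 16.7.
W^NE = (Σα)·X − ½Σα_i² = 16.7² − ½·59.35 = 249.215.
Planner sets x_i = Σα_j = 16.7 for every i, so X^SO = 6·16.7 = 100.2.
W^SO = (Σα)·X^SO − ½·6·(Σα)² = (6/2)·16.7² = 836.67.
Deadweight loss = W^SO − W^NE = 587.455.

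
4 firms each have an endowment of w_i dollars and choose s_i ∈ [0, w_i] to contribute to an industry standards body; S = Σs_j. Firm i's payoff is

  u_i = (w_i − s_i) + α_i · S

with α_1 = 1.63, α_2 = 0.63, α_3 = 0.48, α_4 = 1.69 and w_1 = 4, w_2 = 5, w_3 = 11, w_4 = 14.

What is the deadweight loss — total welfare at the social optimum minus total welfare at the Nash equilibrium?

54.88

∂u_i/∂s_i = α_i − 1, so firm i contributes w_i if α_i > 1, else 0.
α_i > 1 for i ∈ {1, 4}; NE contributions (4, 0, 0, 14), S = 18.
W^NE = Σw_i − S^NE + (Σα_i)·S^NE = 34 + 3.43·18 = 95.74.
Planner: ∂(Σu_j)/∂s_i = Σα_j − 1 = 3.43 > 0, so everyone contributes w_i; S^SO = 34, W^SO = 34 + 3.43·34 = 150.62.
Deadweight loss = 54.88.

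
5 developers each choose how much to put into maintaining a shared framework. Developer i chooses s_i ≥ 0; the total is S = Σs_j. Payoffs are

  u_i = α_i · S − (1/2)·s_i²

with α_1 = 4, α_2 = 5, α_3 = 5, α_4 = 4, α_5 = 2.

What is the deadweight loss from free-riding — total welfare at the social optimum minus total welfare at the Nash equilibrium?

Developer i's FOC: ∂u_i/∂s_i = α_i − s_i = 0, so s_i* = α_i.
NE contributions = (4, 5, 5, 4, 2); S = 20.
W^NE = (Σα)·S − ½Σα_i² = 20² − ½·86 = 357.
Planner sets s_i = Σα_j = 20 for every i, so S^SO = 5·20 = 100.
W^SO = (Σα)·S^SO − ½·5·(Σα)² = (5/2)·20² = 1000.
Deadweight loss = W^SO − W^NE = 643.

643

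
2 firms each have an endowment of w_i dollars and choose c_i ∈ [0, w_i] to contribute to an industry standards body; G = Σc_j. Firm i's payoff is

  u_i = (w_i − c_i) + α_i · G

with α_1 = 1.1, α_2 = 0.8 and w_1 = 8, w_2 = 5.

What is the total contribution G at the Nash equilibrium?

8

∂u_i/∂c_i = α_i − 1, so firm i contributes w_i if α_i > 1, else 0.
α_i > 1 for i ∈ {1}; NE contributions (8, 0), G = 8.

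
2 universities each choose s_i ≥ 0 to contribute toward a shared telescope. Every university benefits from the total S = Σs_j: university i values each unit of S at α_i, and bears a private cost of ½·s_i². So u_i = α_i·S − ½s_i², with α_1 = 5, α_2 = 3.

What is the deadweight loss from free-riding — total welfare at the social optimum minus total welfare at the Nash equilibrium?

University i's FOC: ∂u_i/∂s_i = α_i − s_i = 0, so s_i* = α_i.
NE contributions = (5, 3); S = 8.
W^NE = (Σα)·S − ½Σα_i² = 8² − ½·34 = 47.
Planner sets s_i = Σα_j = 8 for every i, so S^SO = 2·8 = 16.
W^SO = (Σα)·S^SO − ½·2·(Σα)² = (2/2)·8² = 64.
Deadweight loss = W^SO − W^NE = 17.

17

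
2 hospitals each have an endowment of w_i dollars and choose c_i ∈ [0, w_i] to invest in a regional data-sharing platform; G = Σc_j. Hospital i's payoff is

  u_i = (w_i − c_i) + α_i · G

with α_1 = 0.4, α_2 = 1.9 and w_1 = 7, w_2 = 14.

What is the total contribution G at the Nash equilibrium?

∂u_i/∂c_i = α_i − 1, so hospital i contributes w_i if α_i > 1, else 0.
α_i > 1 for i ∈ {2}; NE contributions (0, 14), G = 14.

14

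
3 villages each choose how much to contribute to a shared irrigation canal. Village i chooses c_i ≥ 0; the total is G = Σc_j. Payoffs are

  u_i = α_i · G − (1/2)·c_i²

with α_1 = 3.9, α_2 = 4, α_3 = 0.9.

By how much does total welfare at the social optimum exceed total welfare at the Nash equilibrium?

Village i's FOC: ∂u_i/∂c_i = α_i − c_i = 0, so c_i* = α_i.
NE contributions = (3.9, 4, 0.9); G = 8.8.
W^NE = (Σα)·G − ½Σα_i² = 8.8² − ½·32.02 = 61.43.
Planner sets c_i = Σα_j = 8.8 for every i, so G^SO = 3·8.8 = 26.4.
W^SO = (Σα)·G^SO − ½·3·(Σα)² = (3/2)·8.8² = 116.16.
Deadweight loss = W^SO − W^NE = 54.73.

54.73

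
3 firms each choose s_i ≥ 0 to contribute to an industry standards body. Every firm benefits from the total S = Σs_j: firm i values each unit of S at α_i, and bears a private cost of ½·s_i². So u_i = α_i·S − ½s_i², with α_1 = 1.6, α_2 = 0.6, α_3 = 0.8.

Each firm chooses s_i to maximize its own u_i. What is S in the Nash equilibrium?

3

Firm i's FOC: ∂u_i/∂s_i = α_i − s_i = 0, so s_i* = α_i.
NE contributions = (1.6, 0.6, 0.8); S = 3.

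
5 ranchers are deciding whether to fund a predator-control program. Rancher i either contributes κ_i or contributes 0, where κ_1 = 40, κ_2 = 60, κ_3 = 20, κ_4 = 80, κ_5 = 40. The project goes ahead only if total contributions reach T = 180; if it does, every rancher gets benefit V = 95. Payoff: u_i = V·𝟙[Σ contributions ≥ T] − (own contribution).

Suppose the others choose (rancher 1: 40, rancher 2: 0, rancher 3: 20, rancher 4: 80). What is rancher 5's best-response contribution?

40

Others' total = 140. Contributing 40 brings total to 180 ≥ 180: gain V − κ_5 = 55.
Best response: 40.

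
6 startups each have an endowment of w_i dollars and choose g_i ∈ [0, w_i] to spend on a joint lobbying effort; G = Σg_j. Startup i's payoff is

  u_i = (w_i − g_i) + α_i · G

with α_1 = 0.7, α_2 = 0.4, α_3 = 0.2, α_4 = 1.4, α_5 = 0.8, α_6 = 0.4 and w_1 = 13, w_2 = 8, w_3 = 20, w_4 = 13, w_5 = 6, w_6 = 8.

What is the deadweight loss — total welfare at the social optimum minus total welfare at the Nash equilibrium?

∂u_i/∂g_i = α_i − 1, so startup i contributes w_i if α_i > 1, else 0.
α_i > 1 for i ∈ {4}; NE contributions (0, 0, 0, 13, 0, 0), G = 13.
W^NE = Σw_i − G^NE + (Σα_i)·G^NE = 68 + 2.9·13 = 105.7.
Planner: ∂(Σu_j)/∂g_i = Σα_j − 1 = 2.9 > 0, so everyone contributes w_i; G^SO = 68, W^SO = 68 + 2.9·68 = 265.2.
Deadweight loss = 159.5.

159.5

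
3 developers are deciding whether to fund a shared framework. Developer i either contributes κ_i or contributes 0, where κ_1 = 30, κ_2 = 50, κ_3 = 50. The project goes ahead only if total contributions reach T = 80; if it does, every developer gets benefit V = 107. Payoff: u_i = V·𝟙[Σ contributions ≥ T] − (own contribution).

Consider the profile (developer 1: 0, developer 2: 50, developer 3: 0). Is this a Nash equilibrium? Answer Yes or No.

Total = 50 < 80: not provided.
Developer 1 (pledges 0, payoff 0): pledging 30 → total 80, payoff 77. Profitable deviation.

No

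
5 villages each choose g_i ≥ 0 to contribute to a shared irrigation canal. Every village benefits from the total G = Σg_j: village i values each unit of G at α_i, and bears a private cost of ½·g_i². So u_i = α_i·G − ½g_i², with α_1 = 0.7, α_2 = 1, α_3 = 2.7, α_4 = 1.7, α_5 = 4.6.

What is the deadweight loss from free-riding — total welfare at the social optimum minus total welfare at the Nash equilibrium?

188.15

Village i's FOC: ∂u_i/∂g_i = α_i − g_i = 0, so g_i* = α_i.
NE contributions = (0.7, 1, 2.7, 1.7, 4.6); G = 10.7.
W^NE = (Σα)·G − ½Σα_i² = 10.7² − ½·32.83 = 98.075.
Planner sets g_i = Σα_j = 10.7 for every i, so G^SO = 5·10.7 = 53.5.
W^SO = (Σα)·G^SO − ½·5·(Σα)² = (5/2)·10.7² = 286.225.
Deadweight loss = W^SO − W^NE = 188.15.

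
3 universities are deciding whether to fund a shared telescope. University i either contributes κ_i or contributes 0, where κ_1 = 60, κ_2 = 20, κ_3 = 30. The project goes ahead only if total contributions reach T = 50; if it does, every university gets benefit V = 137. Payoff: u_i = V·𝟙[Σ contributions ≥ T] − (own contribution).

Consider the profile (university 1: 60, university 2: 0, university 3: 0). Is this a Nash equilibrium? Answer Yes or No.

Total = 60 ≥ 50: provided.
University 1 (pledges 60, payoff 77): dropping to 0 → total 0, payoff 0. No gain.
University 2 (pledges 0, payoff 137): pledging 20 → total 80, payoff 117. No gain.
University 3 (pledges 0, payoff 137): pledging 30 → total 90, payoff 107. No gain.

Yes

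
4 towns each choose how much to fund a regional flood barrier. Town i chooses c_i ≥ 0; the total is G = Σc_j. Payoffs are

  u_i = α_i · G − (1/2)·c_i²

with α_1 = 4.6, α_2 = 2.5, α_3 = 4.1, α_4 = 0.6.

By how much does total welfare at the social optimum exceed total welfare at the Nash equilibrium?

Town i's FOC: ∂u_i/∂c_i = α_i − c_i = 0, so c_i* = α_i.
NE contributions = (4.6, 2.5, 4.1, 0.6); G = 11.8.
W^NE = (Σα)·G − ½Σα_i² = 11.8² − ½·44.58 = 116.95.
Planner sets c_i = Σα_j = 11.8 for every i, so G^SO = 4·11.8 = 47.2.
W^SO = (Σα)·G^SO − ½·4·(Σα)² = (4/2)·11.8² = 278.48.
Deadweight loss = W^SO − W^NE = 161.53.

161.53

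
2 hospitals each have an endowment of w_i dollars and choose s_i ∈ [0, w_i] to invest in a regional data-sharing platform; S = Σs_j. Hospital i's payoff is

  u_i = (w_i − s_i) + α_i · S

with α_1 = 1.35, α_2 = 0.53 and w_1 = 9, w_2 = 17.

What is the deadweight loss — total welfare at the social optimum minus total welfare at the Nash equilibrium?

14.96

∂u_i/∂s_i = α_i − 1, so hospital i contributes w_i if α_i > 1, else 0.
α_i > 1 for i ∈ {1}; NE contributions (9, 0), S = 9.
W^NE = Σw_i − S^NE + (Σα_i)·S^NE = 26 + 0.88·9 = 33.92.
Planner: ∂(Σu_j)/∂s_i = Σα_j − 1 = 0.88 > 0, so everyone contributes w_i; S^SO = 26, W^SO = 26 + 0.88·26 = 48.88.
Deadweight loss = 14.96.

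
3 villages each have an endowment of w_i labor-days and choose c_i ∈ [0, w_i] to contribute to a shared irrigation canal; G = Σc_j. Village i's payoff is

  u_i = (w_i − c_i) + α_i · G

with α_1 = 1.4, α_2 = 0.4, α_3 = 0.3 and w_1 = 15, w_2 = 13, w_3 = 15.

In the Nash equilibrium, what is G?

15

∂u_i/∂c_i = α_i − 1, so village i contributes w_i if α_i > 1, else 0.
α_i > 1 for i ∈ {1}; NE contributions (15, 0, 0), G = 15.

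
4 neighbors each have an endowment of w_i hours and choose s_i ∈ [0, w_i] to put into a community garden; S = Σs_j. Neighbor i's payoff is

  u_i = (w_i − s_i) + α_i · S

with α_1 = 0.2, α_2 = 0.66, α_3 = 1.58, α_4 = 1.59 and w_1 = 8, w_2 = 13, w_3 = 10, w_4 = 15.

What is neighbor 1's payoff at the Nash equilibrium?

∂u_i/∂s_i = α_i − 1, so neighbor i contributes w_i if α_i > 1, else 0.
α_i > 1 for i ∈ {3, 4}; NE contributions (0, 0, 10, 15), S = 25.
u_1 = (8 − 0) + 0.2·25 = 13.

13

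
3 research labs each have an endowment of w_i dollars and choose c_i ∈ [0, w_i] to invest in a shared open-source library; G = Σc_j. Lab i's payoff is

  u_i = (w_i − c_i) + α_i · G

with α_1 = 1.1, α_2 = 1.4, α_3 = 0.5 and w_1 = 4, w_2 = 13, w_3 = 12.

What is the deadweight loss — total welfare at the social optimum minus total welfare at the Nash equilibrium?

∂u_i/∂c_i = α_i − 1, so lab i contributes w_i if α_i > 1, else 0.
α_i > 1 for i ∈ {1, 2}; NE contributions (4, 13, 0), G = 17.
W^NE = Σw_i − G^NE + (Σα_i)·G^NE = 29 + 2·17 = 63.
Planner: ∂(Σu_j)/∂c_i = Σα_j − 1 = 2 > 0, so everyone contributes w_i; G^SO = 29, W^SO = 29 + 2·29 = 87.
Deadweight loss = 24.

24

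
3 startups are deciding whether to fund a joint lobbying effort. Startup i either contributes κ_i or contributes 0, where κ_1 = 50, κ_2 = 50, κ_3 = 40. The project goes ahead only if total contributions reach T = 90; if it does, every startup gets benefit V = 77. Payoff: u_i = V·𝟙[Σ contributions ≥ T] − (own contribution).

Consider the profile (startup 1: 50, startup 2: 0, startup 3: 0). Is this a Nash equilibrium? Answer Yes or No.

No

Total = 50 < 90: not provided.
Startup 1 (pledges 50, payoff -50): dropping to 0 → total 0, payoff 0. Profitable deviation.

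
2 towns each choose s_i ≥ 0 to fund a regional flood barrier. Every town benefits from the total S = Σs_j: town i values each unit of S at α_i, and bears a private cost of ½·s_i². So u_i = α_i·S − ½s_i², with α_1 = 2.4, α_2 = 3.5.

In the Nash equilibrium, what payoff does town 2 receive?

Town i's FOC: ∂u_i/∂s_i = α_i − s_i = 0, so s_i* = α_i.
NE contributions = (2.4, 3.5); S = 5.9.
u_2 = α_2·S − ½·(s_2)² = 3.5·5.9 − ½·3.5² = 14.525.

14.525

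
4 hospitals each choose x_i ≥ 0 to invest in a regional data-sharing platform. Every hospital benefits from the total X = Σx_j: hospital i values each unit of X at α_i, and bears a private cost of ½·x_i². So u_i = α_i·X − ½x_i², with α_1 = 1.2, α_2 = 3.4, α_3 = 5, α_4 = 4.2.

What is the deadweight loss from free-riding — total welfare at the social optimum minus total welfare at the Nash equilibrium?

Hospital i's FOC: ∂u_i/∂x_i = α_i − x_i = 0, so x_i* = α_i.
NE contributions = (1.2, 3.4, 5, 4.2); X = 13.8.
W^NE = (Σα)·X − ½Σα_i² = 13.8² − ½·55.64 = 162.62.
Planner sets x_i = Σα_j = 13.8 for every i, so X^SO = 4·13.8 = 55.2.
W^SO = (Σα)·X^SO − ½·4·(Σα)² = (4/2)·13.8² = 380.88.
Deadweight loss = W^SO − W^NE = 218.26.

218.26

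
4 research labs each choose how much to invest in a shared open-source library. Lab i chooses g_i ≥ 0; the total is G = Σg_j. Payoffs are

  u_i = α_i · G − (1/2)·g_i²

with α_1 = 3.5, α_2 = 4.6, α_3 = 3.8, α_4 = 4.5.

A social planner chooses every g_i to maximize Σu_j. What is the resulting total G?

65.6

Planner FOC: ∂(Σu_j)/∂g_i = (Σα_j) − g_i = 0, so g_i^SO = Σα_j = 16.4 for every i; G^SO = 65.6.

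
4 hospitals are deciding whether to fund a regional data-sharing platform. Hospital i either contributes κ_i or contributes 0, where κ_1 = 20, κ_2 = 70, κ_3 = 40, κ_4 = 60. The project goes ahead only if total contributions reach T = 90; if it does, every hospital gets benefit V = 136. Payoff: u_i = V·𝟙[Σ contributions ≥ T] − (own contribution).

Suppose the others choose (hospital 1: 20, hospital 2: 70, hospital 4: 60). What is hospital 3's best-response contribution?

Others' total = 150 ≥ 90; contributing adds cost 40 for no extra benefit.
Best response: 0.

0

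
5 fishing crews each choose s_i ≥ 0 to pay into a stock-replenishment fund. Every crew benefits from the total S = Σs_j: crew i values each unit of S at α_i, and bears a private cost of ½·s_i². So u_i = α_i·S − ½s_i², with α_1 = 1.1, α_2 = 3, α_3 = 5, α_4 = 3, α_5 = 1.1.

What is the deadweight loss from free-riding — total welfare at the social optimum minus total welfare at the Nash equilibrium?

284.07

Crew i's FOC: ∂u_i/∂s_i = α_i − s_i = 0, so s_i* = α_i.
NE contributions = (1.1, 3, 5, 3, 1.1); S = 13.2.
W^NE = (Σα)·S − ½Σα_i² = 13.2² − ½·45.42 = 151.53.
Planner sets s_i = Σα_j = 13.2 for every i, so S^SO = 5·13.2 = 66.
W^SO = (Σα)·S^SO − ½·5·(Σα)² = (5/2)·13.2² = 435.6.
Deadweight loss = W^SO − W^NE = 284.07.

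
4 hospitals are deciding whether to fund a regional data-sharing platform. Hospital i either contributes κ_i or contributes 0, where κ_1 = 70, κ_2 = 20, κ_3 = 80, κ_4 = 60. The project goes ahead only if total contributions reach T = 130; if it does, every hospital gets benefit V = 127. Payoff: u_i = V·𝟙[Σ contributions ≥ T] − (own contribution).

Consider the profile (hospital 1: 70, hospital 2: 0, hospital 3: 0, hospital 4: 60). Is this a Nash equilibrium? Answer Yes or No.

Yes

Total = 130 ≥ 130: provided.
Hospital 1 (pledges 70, payoff 57): dropping to 0 → total 60, payoff 0. No gain.
Hospital 2 (pledges 0, payoff 127): pledging 20 → total 150, payoff 107. No gain.
Hospital 3 (pledges 0, payoff 127): pledging 80 → total 210, payoff 47. No gain.
Hospital 4 (pledges 60, payoff 67): dropping to 0 → total 70, payoff 0. No gain.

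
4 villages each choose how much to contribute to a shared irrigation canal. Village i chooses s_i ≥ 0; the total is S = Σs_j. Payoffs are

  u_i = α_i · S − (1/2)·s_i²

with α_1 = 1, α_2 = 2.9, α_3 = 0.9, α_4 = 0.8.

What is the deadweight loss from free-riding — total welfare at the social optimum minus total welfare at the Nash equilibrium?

36.79

Village i's FOC: ∂u_i/∂s_i = α_i − s_i = 0, so s_i* = α_i.
NE contributions = (1, 2.9, 0.9, 0.8); S = 5.6.
W^NE = (Σα)·S − ½Σα_i² = 5.6² − ½·10.86 = 25.93.
Planner sets s_i = Σα_j = 5.6 for every i, so S^SO = 4·5.6 = 22.4.
W^SO = (Σα)·S^SO − ½·4·(Σα)² = (4/2)·5.6² = 62.72.
Deadweight loss = W^SO − W^NE = 36.79.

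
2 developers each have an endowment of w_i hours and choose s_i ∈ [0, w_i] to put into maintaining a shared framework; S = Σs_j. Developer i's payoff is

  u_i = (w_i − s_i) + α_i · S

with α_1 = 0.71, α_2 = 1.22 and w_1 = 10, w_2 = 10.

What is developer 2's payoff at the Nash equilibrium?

12.2

∂u_i/∂s_i = α_i − 1, so developer i contributes w_i if α_i > 1, else 0.
α_i > 1 for i ∈ {2}; NE contributions (0, 10), S = 10.
u_2 = (10 − 10) + 1.22·10 = 12.2.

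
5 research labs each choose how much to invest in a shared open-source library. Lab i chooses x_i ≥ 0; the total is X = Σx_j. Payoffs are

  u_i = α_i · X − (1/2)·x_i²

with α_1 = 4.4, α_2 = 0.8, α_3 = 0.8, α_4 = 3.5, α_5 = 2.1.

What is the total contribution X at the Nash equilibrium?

11.6

Lab i's FOC: ∂u_i/∂x_i = α_i − x_i = 0, so x_i* = α_i.
NE contributions = (4.4, 0.8, 0.8, 3.5, 2.1); X = 11.6.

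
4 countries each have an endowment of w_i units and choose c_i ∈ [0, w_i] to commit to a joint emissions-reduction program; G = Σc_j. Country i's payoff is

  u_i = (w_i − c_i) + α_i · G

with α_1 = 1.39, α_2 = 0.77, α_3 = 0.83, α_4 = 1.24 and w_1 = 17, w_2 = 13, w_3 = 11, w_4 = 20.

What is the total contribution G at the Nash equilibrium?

∂u_i/∂c_i = α_i − 1, so country i contributes w_i if α_i > 1, else 0.
α_i > 1 for i ∈ {1, 4}; NE contributions (17, 0, 0, 20), G = 37.

37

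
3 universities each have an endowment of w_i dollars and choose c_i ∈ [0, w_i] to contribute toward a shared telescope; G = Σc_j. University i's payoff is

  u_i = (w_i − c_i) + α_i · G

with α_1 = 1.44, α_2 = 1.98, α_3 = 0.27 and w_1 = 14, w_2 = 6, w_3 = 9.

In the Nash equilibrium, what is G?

∂u_i/∂c_i = α_i − 1, so university i contributes w_i if α_i > 1, else 0.
α_i > 1 for i ∈ {1, 2}; NE contributions (14, 6, 0), G = 20.

20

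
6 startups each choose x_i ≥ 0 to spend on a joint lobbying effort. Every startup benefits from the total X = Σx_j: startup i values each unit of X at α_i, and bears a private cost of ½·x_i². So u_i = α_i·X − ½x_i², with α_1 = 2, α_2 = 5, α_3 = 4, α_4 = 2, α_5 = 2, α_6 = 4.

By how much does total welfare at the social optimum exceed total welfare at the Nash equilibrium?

756.5

Startup i's FOC: ∂u_i/∂x_i = α_i − x_i = 0, so x_i* = α_i.
NE contributions = (2, 5, 4, 2, 2, 4); X = 19.
W^NE = (Σα)·X − ½Σα_i² = 19² − ½·69 = 326.5.
Planner sets x_i = Σα_j = 19 for every i, so X^SO = 6·19 = 114.
W^SO = (Σα)·X^SO − ½·6·(Σα)² = (6/2)·19² = 1083.
Deadweight loss = W^SO − W^NE = 756.5.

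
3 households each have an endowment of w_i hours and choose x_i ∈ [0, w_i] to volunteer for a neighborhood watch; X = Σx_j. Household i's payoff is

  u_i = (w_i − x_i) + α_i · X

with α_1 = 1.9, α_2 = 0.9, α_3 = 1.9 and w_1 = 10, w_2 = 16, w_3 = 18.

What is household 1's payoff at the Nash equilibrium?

53.2

∂u_i/∂x_i = α_i − 1, so household i contributes w_i if α_i > 1, else 0.
α_i > 1 for i ∈ {1, 3}; NE contributions (10, 0, 18), X = 28.
u_1 = (10 − 10) + 1.9·28 = 53.2.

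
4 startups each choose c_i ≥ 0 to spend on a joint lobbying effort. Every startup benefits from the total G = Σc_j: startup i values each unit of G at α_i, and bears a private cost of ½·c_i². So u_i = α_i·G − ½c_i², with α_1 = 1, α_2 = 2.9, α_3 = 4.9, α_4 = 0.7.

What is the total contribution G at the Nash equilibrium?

9.5

Startup i's FOC: ∂u_i/∂c_i = α_i − c_i = 0, so c_i* = α_i.
NE contributions = (1, 2.9, 4.9, 0.7); G = 9.5.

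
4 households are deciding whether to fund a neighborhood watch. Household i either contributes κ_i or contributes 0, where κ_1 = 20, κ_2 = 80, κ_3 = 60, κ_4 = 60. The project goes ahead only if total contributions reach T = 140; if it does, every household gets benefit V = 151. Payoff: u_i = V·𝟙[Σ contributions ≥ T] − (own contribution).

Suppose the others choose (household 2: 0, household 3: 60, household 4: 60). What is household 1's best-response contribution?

20

Others' total = 120. Contributing 20 brings total to 140 ≥ 140: gain V − κ_1 = 131.
Best response: 20.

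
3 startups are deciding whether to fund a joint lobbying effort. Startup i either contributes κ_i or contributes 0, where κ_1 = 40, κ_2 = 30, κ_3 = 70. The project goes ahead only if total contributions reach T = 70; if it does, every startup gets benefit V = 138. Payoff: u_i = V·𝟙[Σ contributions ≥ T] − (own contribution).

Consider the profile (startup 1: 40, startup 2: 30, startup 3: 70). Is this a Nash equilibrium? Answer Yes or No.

No

Total = 140 ≥ 70: provided.
Startup 1 (pledges 40, payoff 98): dropping to 0 → total 100, payoff 138. Profitable deviation.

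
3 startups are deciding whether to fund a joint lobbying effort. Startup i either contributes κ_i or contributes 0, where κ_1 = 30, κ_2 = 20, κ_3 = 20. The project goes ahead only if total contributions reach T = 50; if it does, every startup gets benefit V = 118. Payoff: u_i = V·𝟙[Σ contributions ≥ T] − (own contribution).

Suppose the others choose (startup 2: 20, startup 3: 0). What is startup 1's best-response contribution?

30

Others' total = 20. Contributing 30 brings total to 50 ≥ 50: gain V − κ_1 = 88.
Best response: 30.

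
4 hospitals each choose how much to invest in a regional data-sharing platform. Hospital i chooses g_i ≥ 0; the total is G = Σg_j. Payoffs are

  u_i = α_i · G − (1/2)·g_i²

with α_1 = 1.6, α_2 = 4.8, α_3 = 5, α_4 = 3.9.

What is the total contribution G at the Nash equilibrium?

15.3

Hospital i's FOC: ∂u_i/∂g_i = α_i − g_i = 0, so g_i* = α_i.
NE contributions = (1.6, 4.8, 5, 3.9); G = 15.3.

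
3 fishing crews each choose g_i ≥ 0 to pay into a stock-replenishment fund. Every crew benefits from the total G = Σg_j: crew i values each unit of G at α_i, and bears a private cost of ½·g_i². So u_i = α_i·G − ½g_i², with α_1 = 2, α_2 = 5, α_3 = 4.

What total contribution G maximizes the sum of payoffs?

Planner FOC: ∂(Σu_j)/∂g_i = (Σα_j) − g_i = 0, so g_i^SO = Σα_j = 11 for every i; G^SO = 33.

33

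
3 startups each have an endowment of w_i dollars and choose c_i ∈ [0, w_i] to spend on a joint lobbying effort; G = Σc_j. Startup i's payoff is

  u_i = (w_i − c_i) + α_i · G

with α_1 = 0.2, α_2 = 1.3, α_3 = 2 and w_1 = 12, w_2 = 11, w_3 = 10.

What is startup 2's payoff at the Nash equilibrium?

∂u_i/∂c_i = α_i − 1, so startup i contributes w_i if α_i > 1, else 0.
α_i > 1 for i ∈ {2, 3}; NE contributions (0, 11, 10), G = 21.
u_2 = (11 − 11) + 1.3·21 = 27.3.

27.3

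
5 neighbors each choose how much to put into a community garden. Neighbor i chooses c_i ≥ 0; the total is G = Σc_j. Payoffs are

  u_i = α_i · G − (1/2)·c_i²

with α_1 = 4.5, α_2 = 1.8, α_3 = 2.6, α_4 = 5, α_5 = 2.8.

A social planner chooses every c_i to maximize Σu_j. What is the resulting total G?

Planner FOC: ∂(Σu_j)/∂c_i = (Σα_j) − c_i = 0, so c_i^SO = Σα_j = 16.7 for every i; G^SO = 83.5.

83.5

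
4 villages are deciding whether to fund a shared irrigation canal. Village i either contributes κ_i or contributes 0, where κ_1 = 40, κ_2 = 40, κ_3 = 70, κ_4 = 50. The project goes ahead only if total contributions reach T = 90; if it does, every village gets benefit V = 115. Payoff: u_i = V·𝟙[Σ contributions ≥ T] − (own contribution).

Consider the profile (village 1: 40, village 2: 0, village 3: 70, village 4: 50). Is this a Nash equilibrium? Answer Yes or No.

No

Total = 160 ≥ 90: provided.
Village 1 (pledges 40, payoff 75): dropping to 0 → total 120, payoff 115. Profitable deviation.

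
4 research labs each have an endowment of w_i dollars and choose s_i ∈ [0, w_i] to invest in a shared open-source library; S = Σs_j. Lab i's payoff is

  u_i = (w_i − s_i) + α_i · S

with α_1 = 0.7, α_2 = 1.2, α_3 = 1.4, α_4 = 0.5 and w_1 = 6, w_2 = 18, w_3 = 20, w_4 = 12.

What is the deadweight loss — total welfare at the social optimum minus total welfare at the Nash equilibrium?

50.4

∂u_i/∂s_i = α_i − 1, so lab i contributes w_i if α_i > 1, else 0.
α_i > 1 for i ∈ {2, 3}; NE contributions (0, 18, 20, 0), S = 38.
W^NE = Σw_i − S^NE + (Σα_i)·S^NE = 56 + 2.8·38 = 162.4.
Planner: ∂(Σu_j)/∂s_i = Σα_j − 1 = 2.8 > 0, so everyone contributes w_i; S^SO = 56, W^SO = 56 + 2.8·56 = 212.8.
Deadweight loss = 50.4.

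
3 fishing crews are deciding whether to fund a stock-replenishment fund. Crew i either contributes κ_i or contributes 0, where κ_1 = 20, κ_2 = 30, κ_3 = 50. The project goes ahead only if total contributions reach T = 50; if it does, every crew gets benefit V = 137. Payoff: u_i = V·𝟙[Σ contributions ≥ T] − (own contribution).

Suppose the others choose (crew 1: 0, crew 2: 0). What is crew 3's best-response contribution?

Others' total = 0. Contributing 50 brings total to 50 ≥ 50: gain V − κ_3 = 87.
Best response: 50.

50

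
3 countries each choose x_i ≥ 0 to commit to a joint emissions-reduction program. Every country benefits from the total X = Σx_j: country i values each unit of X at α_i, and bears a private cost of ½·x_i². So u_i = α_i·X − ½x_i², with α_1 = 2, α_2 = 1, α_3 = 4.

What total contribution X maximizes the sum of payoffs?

21

Planner FOC: ∂(Σu_j)/∂x_i = (Σα_j) − x_i = 0, so x_i^SO = Σα_j = 7 for every i; X^SO = 21.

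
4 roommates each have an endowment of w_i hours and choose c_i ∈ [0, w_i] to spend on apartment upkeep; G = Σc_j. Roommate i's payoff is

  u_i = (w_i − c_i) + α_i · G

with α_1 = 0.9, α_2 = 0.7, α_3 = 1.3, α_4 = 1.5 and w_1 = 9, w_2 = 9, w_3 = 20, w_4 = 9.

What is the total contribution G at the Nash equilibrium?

∂u_i/∂c_i = α_i − 1, so roommate i contributes w_i if α_i > 1, else 0.
α_i > 1 for i ∈ {3, 4}; NE contributions (0, 0, 20, 9), G = 29.

29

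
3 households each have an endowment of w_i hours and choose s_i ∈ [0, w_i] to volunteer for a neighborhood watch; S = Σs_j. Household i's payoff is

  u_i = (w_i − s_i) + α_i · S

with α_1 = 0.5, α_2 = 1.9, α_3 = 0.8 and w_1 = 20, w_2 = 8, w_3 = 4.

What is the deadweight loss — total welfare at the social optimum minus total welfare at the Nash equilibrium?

52.8

∂u_i/∂s_i = α_i − 1, so household i contributes w_i if α_i > 1, else 0.
α_i > 1 for i ∈ {2}; NE contributions (0, 8, 0), S = 8.
W^NE = Σw_i − S^NE + (Σα_i)·S^NE = 32 + 2.2·8 = 49.6.
Planner: ∂(Σu_j)/∂s_i = Σα_j − 1 = 2.2 > 0, so everyone contributes w_i; S^SO = 32, W^SO = 32 + 2.2·32 = 102.4.
Deadweight loss = 52.8.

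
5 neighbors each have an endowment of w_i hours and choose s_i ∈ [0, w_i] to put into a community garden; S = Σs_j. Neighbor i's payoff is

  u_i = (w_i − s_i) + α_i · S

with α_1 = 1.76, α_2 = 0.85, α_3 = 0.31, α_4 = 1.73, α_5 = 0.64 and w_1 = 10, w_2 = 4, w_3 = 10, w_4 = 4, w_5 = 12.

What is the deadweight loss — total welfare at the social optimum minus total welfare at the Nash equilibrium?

∂u_i/∂s_i = α_i − 1, so neighbor i contributes w_i if α_i > 1, else 0.
α_i > 1 for i ∈ {1, 4}; NE contributions (10, 0, 0, 4, 0), S = 14.
W^NE = Σw_i − S^NE + (Σα_i)·S^NE = 40 + 4.29·14 = 100.06.
Planner: ∂(Σu_j)/∂s_i = Σα_j − 1 = 4.29 > 0, so everyone contributes w_i; S^SO = 40, W^SO = 40 + 4.29·40 = 211.6.
Deadweight loss = 111.54.

111.54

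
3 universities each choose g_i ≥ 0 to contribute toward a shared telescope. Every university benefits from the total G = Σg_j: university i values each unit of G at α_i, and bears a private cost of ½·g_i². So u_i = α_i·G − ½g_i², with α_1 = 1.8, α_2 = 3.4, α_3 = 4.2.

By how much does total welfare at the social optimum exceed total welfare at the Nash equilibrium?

University i's FOC: ∂u_i/∂g_i = α_i − g_i = 0, so g_i* = α_i.
NE contributions = (1.8, 3.4, 4.2); G = 9.4.
W^NE = (Σα)·G − ½Σα_i² = 9.4² − ½·32.44 = 72.14.
Planner sets g_i = Σα_j = 9.4 for every i, so G^SO = 3·9.4 = 28.2.
W^SO = (Σα)·G^SO − ½·3·(Σα)² = (3/2)·9.4² = 132.54.
Deadweight loss = W^SO − W^NE = 60.4.

60.4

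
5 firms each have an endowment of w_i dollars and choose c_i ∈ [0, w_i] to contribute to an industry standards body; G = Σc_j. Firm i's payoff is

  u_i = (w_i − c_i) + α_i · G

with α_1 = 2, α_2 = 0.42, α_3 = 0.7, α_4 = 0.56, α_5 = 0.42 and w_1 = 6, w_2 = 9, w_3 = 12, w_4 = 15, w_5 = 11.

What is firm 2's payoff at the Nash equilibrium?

∂u_i/∂c_i = α_i − 1, so firm i contributes w_i if α_i > 1, else 0.
α_i > 1 for i ∈ {1}; NE contributions (6, 0, 0, 0, 0), G = 6.
u_2 = (9 − 0) + 0.42·6 = 11.52.

11.52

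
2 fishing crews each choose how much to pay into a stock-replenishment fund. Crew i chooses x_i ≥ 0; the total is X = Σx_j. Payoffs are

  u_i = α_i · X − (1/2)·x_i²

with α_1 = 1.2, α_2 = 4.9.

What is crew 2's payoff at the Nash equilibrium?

Crew i's FOC: ∂u_i/∂x_i = α_i − x_i = 0, so x_i* = α_i.
NE contributions = (1.2, 4.9); X = 6.1.
u_2 = α_2·X − ½·(x_2)² = 4.9·6.1 − ½·4.9² = 17.885.

17.885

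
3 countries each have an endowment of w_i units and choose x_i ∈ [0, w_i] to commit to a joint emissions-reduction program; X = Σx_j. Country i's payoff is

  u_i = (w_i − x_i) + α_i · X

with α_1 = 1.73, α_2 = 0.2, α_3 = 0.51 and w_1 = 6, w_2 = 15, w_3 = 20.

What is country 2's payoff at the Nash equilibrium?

∂u_i/∂x_i = α_i − 1, so country i contributes w_i if α_i > 1, else 0.
α_i > 1 for i ∈ {1}; NE contributions (6, 0, 0), X = 6.
u_2 = (15 − 0) + 0.2·6 = 16.2.

16.2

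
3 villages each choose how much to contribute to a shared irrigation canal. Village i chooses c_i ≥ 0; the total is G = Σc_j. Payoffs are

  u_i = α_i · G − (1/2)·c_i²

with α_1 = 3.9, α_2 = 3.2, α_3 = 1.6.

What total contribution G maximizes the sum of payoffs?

26.1

Planner FOC: ∂(Σu_j)/∂c_i = (Σα_j) − c_i = 0, so c_i^SO = Σα_j = 8.7 for every i; G^SO = 26.1.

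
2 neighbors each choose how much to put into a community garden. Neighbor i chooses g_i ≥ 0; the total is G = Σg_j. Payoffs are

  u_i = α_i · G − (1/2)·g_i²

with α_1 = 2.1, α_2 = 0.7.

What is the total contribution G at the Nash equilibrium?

Neighbor i's FOC: ∂u_i/∂g_i = α_i − g_i = 0, so g_i* = α_i.
NE contributions = (2.1, 0.7); G = 2.8.

2.8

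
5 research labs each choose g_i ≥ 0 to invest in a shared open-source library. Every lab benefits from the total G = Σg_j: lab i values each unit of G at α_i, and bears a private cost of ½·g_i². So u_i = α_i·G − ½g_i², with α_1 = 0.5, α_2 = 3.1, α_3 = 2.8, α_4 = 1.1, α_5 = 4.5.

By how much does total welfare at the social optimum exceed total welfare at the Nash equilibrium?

235.58

Lab i's FOC: ∂u_i/∂g_i = α_i − g_i = 0, so g_i* = α_i.
NE contributions = (0.5, 3.1, 2.8, 1.1, 4.5); G = 12.
W^NE = (Σα)·G − ½Σα_i² = 12² − ½·39.16 = 124.42.
Planner sets g_i = Σα_j = 12 for every i, so G^SO = 5·12 = 60.
W^SO = (Σα)·G^SO − ½·5·(Σα)² = (5/2)·12² = 360.
Deadweight loss = W^SO − W^NE = 235.58.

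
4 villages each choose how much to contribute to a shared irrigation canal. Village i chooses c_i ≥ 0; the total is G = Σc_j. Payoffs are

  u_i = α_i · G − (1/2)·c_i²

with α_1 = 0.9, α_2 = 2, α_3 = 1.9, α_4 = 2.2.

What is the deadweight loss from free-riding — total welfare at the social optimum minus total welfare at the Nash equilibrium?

55.63

Village i's FOC: ∂u_i/∂c_i = α_i − c_i = 0, so c_i* = α_i.
NE contributions = (0.9, 2, 1.9, 2.2); G = 7.
W^NE = (Σα)·G − ½Σα_i² = 7² − ½·13.26 = 42.37.
Planner sets c_i = Σα_j = 7 for every i, so G^SO = 4·7 = 28.
W^SO = (Σα)·G^SO − ½·4·(Σα)² = (4/2)·7² = 98.
Deadweight loss = W^SO − W^NE = 55.63.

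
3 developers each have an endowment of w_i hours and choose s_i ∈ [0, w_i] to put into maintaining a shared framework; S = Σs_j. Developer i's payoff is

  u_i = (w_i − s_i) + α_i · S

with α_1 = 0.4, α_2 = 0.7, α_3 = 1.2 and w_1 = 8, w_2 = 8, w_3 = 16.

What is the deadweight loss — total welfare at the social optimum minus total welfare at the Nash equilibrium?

20.8

∂u_i/∂s_i = α_i − 1, so developer i contributes w_i if α_i > 1, else 0.
α_i > 1 for i ∈ {3}; NE contributions (0, 0, 16), S = 16.
W^NE = Σw_i − S^NE + (Σα_i)·S^NE = 32 + 1.3·16 = 52.8.
Planner: ∂(Σu_j)/∂s_i = Σα_j − 1 = 1.3 > 0, so everyone contributes w_i; S^SO = 32, W^SO = 32 + 1.3·32 = 73.6.
Deadweight loss = 20.8.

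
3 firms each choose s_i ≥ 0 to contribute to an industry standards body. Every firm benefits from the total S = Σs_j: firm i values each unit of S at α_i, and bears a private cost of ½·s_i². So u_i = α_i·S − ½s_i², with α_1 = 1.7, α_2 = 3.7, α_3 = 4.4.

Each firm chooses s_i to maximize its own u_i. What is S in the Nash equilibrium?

Firm i's FOC: ∂u_i/∂s_i = α_i − s_i = 0, so s_i* = α_i.
NE contributions = (1.7, 3.7, 4.4); S = 9.8.

9.8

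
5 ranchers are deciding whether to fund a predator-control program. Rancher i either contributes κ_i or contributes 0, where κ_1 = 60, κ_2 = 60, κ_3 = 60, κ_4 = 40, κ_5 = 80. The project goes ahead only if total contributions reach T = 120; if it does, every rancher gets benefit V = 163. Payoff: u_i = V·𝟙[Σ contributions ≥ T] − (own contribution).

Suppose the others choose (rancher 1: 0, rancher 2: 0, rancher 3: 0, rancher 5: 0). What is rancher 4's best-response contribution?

0

Others' total = 0. Even contributing 40 gives 40 < 120: no benefit either way.
Best response: 0.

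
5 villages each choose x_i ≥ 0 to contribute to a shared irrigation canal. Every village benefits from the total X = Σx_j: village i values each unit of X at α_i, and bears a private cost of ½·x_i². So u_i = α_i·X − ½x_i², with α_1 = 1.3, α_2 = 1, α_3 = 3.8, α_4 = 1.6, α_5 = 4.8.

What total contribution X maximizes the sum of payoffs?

62.5

Planner FOC: ∂(Σu_j)/∂x_i = (Σα_j) − x_i = 0, so x_i^SO = Σα_j = 12.5 for every i; X^SO = 62.5.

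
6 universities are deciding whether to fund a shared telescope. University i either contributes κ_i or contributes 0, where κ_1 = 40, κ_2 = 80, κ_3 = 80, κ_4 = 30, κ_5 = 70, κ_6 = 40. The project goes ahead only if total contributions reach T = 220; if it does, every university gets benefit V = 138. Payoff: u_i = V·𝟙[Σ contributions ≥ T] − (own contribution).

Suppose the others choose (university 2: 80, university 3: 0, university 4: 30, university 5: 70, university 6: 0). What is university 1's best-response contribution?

40

Others' total = 180. Contributing 40 brings total to 220 ≥ 220: gain V − κ_1 = 98.
Best response: 40.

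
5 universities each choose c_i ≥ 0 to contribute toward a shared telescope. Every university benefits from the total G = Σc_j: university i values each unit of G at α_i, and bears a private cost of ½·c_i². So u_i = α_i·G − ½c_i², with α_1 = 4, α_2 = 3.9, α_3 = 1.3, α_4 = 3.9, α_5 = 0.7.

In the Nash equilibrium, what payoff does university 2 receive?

University i's FOC: ∂u_i/∂c_i = α_i − c_i = 0, so c_i* = α_i.
NE contributions = (4, 3.9, 1.3, 3.9, 0.7); G = 13.8.
u_2 = α_2·G − ½·(c_2)² = 3.9·13.8 − ½·3.9² = 46.215.

46.215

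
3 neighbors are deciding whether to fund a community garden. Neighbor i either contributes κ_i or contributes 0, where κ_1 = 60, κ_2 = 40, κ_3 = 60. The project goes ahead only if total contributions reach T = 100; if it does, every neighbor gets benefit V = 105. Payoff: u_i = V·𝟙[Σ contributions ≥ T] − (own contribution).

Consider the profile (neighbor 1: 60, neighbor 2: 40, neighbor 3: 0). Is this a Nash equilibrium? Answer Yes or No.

Total = 100 ≥ 100: provided.
Neighbor 1 (pledges 60, payoff 45): dropping to 0 → total 40, payoff 0. No gain.
Neighbor 2 (pledges 40, payoff 65): dropping to 0 → total 60, payoff 0. No gain.
Neighbor 3 (pledges 0, payoff 105): pledging 60 → total 160, payoff 45. No gain.

Yes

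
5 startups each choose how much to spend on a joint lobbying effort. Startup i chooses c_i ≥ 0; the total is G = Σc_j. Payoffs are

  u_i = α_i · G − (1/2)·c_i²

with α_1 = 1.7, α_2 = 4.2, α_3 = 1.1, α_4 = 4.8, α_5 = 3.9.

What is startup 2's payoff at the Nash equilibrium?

Startup i's FOC: ∂u_i/∂c_i = α_i − c_i = 0, so c_i* = α_i.
NE contributions = (1.7, 4.2, 1.1, 4.8, 3.9); G = 15.7.
u_2 = α_2·G − ½·(c_2)² = 4.2·15.7 − ½·4.2² = 57.12.

57.12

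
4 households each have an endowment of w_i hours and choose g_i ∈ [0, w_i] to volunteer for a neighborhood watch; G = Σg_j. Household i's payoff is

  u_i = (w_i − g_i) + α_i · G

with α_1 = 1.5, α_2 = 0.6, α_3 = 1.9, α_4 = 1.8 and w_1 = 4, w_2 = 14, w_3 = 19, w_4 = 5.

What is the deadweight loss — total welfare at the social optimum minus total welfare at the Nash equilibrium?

67.2

∂u_i/∂g_i = α_i − 1, so household i contributes w_i if α_i > 1, else 0.
α_i > 1 for i ∈ {1, 3, 4}; NE contributions (4, 0, 19, 5), G = 28.
W^NE = Σw_i − G^NE + (Σα_i)·G^NE = 42 + 4.8·28 = 176.4.
Planner: ∂(Σu_j)/∂g_i = Σα_j − 1 = 4.8 > 0, so everyone contributes w_i; G^SO = 42, W^SO = 42 + 4.8·42 = 243.6.
Deadweight loss = 67.2.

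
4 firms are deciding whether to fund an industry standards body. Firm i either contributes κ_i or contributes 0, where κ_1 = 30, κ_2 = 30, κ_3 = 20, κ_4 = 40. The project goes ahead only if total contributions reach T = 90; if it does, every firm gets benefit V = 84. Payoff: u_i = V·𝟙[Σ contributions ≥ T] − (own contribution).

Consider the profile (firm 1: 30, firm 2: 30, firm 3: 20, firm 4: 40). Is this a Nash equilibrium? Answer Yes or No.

Total = 120 ≥ 90: provided.
Firm 1 (pledges 30, payoff 54): dropping to 0 → total 90, payoff 84. Profitable deviation.

No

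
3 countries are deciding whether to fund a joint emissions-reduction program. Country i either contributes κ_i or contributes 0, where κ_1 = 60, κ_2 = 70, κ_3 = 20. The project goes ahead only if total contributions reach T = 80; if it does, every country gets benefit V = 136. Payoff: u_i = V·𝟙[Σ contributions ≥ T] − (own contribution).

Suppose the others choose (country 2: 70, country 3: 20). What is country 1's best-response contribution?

0

Others' total = 90 ≥ 80; contributing adds cost 60 for no extra benefit.
Best response: 0.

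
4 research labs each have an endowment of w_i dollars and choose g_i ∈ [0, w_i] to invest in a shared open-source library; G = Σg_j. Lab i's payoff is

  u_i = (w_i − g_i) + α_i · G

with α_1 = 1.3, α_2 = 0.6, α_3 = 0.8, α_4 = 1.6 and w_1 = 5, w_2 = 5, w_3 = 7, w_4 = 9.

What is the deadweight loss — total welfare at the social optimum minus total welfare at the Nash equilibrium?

39.6

∂u_i/∂g_i = α_i − 1, so lab i contributes w_i if α_i > 1, else 0.
α_i > 1 for i ∈ {1, 4}; NE contributions (5, 0, 0, 9), G = 14.
W^NE = Σw_i − G^NE + (Σα_i)·G^NE = 26 + 3.3·14 = 72.2.
Planner: ∂(Σu_j)/∂g_i = Σα_j − 1 = 3.3 > 0, so everyone contributes w_i; G^SO = 26, W^SO = 26 + 3.3·26 = 111.8.
Deadweight loss = 39.6.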